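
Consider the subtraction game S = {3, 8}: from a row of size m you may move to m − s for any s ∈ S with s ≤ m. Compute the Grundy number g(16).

Build the Grundy sequence with g(k) = mex{g(k−s) : s ∈ {3, 8}, s ≤ k}:
k:     0  1  2  3  4  5  6  7  8  9 10 11 12 13 14 15 16
g(k):  0  0  0  1  1  1  0  0  2  1  1  0  0  0  1  1  1
So g(16) = 1.

1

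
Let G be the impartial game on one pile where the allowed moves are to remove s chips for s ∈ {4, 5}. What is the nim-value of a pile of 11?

0

Compute g(0), g(1), … for moves {4, 5}:
g(0) = mex{} = 0
g(1) = mex{} = 0
g(2) = mex{} = 0
g(3) = mex{} = 0
g(4) = mex{0} = 1
g(5) = mex{0} = 1
g(6) = mex{0} = 1
g(7) = mex{0} = 1
g(8) = mex{0,1} = 2
g(9) = mex{1} = 0
g(10) = mex{1} = 0
g(11) = mex{1} = 0
So g(11) = 0.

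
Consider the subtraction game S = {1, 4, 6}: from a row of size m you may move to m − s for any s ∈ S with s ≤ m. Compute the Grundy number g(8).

1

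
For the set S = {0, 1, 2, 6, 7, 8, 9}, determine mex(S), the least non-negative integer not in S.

3

The values 0, 1, 2 are all present; 3 is the first non-negative integer missing from the set.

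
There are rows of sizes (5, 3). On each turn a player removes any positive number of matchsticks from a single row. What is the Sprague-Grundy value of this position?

6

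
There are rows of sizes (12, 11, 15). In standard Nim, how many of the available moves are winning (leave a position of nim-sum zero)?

In binary:
  1100  (12)
  1011  (11)
  1111  (15)
  ----
  1000  (8)
The overall nim-sum is X = 8. A row of size p has a winning move iff p XOR X < p (reduce it to p XOR X).
  12: 12 XOR 8 = 4 < 12 — winning move (to 4).
  11: 11 XOR 8 = 3 < 11 — winning move (to 3).
  15: 15 XOR 8 = 7 < 15 — winning move (to 7).
That gives 3 winning moves.

3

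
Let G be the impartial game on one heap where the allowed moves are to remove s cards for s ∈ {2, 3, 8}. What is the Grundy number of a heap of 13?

Grundy values for subtraction set {2, 3, 8}:
k:     0  1  2  3  4  5  6  7  8  9 10 11 12 13
g(k):  0  0  1  1  2  0  0  1  1  2  0  0  1  1
So g(13) = 1.

1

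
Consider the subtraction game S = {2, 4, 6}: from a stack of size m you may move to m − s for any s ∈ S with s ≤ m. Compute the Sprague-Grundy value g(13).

Build the Grundy sequence with g(k) = mex{g(k−s) : s ∈ {2, 4, 6}, s ≤ k}:
g(0) = mex{} = 0
g(1) = mex{} = 0
g(2) = mex{0} = 1
g(3) = mex{0} = 1
g(4) = mex{0,1} = 2
g(5) = mex{0,1} = 2
g(6) = mex{0,1,2} = 3
g(7) = mex{0,1,2} = 3
g(8) = mex{1,2,3} = 0
g(9) = mex{1,2,3} = 0
g(10) = mex{0,2,3} = 1
g(11) = mex{0,2,3} = 1
g(12) = mex{0,1,3} = 2
g(13) = mex{0,1,3} = 2
So g(13) = 2.

2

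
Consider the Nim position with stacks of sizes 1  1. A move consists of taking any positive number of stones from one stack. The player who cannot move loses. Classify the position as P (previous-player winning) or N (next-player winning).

P-position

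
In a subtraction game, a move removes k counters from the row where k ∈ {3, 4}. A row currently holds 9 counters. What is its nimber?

0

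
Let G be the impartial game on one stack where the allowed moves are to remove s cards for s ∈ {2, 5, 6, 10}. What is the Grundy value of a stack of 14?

Compute g(0), g(1), … for moves {2, 5, 6, 10}:
k:     0  1  2  3  4  5  6  7  8  9 10 11 12 13 14
g(k):  0  0  1  1  0  2  1  3  0  2  1  3  0  2  1
So g(14) = 1.

1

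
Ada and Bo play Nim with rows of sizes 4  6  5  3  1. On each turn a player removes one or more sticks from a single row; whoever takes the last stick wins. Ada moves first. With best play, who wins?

Ada wins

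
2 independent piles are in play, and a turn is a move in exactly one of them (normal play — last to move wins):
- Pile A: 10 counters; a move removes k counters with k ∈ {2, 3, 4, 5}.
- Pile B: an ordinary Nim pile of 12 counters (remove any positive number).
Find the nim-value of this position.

13

Build the Grundy sequence for pile A with g(k) = mex{g(k−s) : s ∈ {2, 3, 4, 5}, s ≤ k}:
g(0) = mex{} = 0
g(1) = mex{} = 0
g(2) = mex{0} = 1
g(3) = mex{0} = 1
g(4) = mex{0,1} = 2
g(5) = mex{0,1} = 2
g(6) = mex{0,1,2} = 3
g(7) = mex{1,2} = 0
g(8) = mex{1,2,3} = 0
g(9) = mex{0,2,3} = 1
g(10) = mex{0,2,3} = 1
So g(10) = 1.
Pile B is a plain Nim pile of size 12, so its Grundy value is 12.
The value of a disjunctive sum is the nim-sum of the parts.
Combined value = 1 ⊕ 12 = 13.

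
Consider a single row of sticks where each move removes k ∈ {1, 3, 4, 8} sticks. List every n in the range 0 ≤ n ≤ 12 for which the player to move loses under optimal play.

Compute g(0), g(1), … for moves {1, 3, 4, 8}:
g(0) = mex{} = 0
g(1) = mex{0} = 1
g(2) = mex{1} = 0
g(3) = mex{0} = 1
g(4) = mex{0,1} = 2
g(5) = mex{0,1,2} = 3
g(6) = mex{0,1,3} = 2
g(7) = mex{1,2} = 0
g(8) = mex{0,2,3} = 1
g(9) = mex{1,2,3} = 0
g(10) = mex{0,2} = 1
g(11) = mex{0,1} = 2
g(12) = mex{0,1,2} = 3
The P-positions (g = 0) in 0..12 are 0, 2, 7, 9.

0, 2, 7, 9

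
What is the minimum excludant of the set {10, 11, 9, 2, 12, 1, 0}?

3

The values 0, 1, 2 are all present; 3 is the first non-negative integer missing from the set.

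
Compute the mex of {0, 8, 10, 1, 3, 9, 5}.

2

The values 0, 1 are all present; 2 is the first non-negative integer missing from the set.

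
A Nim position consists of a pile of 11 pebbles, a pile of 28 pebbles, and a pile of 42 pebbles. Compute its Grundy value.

61

Compute the nim-sum pairwise:
11 XOR 28 = 23
23 XOR 42 = 61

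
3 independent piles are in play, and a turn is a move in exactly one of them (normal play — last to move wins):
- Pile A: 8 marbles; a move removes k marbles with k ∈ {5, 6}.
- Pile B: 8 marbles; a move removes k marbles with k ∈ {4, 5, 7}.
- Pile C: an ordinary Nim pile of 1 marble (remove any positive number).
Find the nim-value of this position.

2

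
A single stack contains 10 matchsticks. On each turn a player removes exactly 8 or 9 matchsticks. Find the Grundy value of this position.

Build the Grundy sequence with g(k) = mex{g(k−s) : s ∈ {8, 9}, s ≤ k}:
k:     0  1  2  3  4  5  6  7  8  9 10
g(k):  0  0  0  0  0  0  0  0  1  1  1
So g(10) = 1.

1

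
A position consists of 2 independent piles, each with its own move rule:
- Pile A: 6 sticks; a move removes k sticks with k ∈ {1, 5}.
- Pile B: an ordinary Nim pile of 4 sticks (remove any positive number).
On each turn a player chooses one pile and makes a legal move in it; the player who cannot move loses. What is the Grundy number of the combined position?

4

Build the Grundy sequence for pile A with g(k) = mex{g(k−s) : s ∈ {1, 5}, s ≤ k}:
k:     0  1  2  3  4  5  6
g(k):  0  1  0  1  0  1  0
So g(6) = 0.
Pile B is a plain Nim pile of size 4, so its Grundy value is 4.
The value of a disjunctive sum is the nim-sum of the parts.
Combined value = 0 ⊕ 4 = 4.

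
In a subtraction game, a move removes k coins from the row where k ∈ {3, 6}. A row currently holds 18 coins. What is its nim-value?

Grundy values for subtraction set {3, 6}:
k:     0  1  2  3  4  5  6  7  8  9 10 11 12 13 14 15 16 17 18
g(k):  0  0  0  1  1  1  2  2  2  0  0  0  1  1  1  2  2  2  0
So g(18) = 0.

0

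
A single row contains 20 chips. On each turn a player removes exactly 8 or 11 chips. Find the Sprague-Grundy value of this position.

Grundy values for subtraction set {8, 11}:
k:     0  1  2  3  4  5  6  7  8  9 10 11 12 13 14 15 16 17 18 19 20
g(k):  0  0  0  0  0  0  0  0  1  1  1  1  1  1  1  1  2  2  2  0  0
So g(20) = 0.

0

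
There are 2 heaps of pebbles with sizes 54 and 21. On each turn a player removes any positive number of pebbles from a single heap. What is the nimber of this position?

35

Nim-sum: 54 ^ 21 = 35.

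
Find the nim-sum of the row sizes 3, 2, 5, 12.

8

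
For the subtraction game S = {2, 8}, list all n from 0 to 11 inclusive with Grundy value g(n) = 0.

Grundy values for subtraction set {2, 8}:
k:     0  1  2  3  4  5  6  7  8  9 10 11
g(k):  0  0  1  1  0  0  1  1  2  2  0  0
The P-positions (g = 0) in 0..11 are 0, 1, 4, 5, 10, 11.

0, 1, 4, 5, 10, 11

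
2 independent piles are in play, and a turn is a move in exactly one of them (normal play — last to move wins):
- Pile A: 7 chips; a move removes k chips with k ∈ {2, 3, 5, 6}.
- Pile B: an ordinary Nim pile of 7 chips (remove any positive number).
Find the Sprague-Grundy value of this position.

4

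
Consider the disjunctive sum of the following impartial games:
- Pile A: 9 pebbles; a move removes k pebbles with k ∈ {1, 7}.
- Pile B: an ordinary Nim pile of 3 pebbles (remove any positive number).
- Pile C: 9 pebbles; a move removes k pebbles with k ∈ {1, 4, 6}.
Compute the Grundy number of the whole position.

0

For pile A, compute g(0), g(1), … with moves {1, 7}:
k:     0  1  2  3  4  5  6  7  8  9
g(k):  0  1  0  1  0  1  0  1  0  1
So g(9) = 1.
Pile B is a plain Nim pile of size 3, so its Grundy value is 3.
For pile C, compute g(0), g(1), … with moves {1, 4, 6}:
g(0) = mex{} = 0
g(1) = mex{0} = 1
g(2) = mex{1} = 0
g(3) = mex{0} = 1
g(4) = mex{0,1} = 2
g(5) = mex{1,2} = 0
g(6) = mex{0} = 1
g(7) = mex{1} = 0
g(8) = mex{0,2} = 1
g(9) = mex{0,1} = 2
So g(9) = 2.
The value of a disjunctive sum is the nim-sum of the parts.
Combined value = 1 XOR 3 XOR 2 = 0.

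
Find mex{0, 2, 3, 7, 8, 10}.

1

0 is in the set but 1 is not, so the mex is 1.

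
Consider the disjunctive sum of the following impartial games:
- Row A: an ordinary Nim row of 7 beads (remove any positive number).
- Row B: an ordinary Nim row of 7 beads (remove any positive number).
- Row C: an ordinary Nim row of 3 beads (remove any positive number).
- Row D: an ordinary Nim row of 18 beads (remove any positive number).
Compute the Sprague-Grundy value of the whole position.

17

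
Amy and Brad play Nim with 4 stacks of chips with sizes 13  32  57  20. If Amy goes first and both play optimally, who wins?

Bitwise XOR of the heap sizes:
  001101  (13)
  100000  (32)
  111001  (57)
  010100  (20)
  ------
  000000  (0)
The nim-sum is 0, so this is a P-position: the player to move is in a losing position under optimal play; Amy is about to move from it and so loses — Brad wins.

Brad wins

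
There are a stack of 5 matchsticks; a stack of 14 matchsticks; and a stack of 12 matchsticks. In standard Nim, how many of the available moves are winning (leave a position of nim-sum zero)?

Nim-sum: 5 ^ 14 ^ 12 = 7.
The overall nim-sum is X = 7. A stack of size p has a winning move iff p XOR X < p (reduce it to p XOR X).
  5: 5 XOR 7 = 2 < 5 — winning move (to 2).
  14: 14 XOR 7 = 9 < 14 — winning move (to 9).
  12: 12 XOR 7 = 11 < 12 — winning move (to 11).
That gives 3 winning moves.

3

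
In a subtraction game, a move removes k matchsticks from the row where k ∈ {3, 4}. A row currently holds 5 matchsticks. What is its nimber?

Build the Grundy sequence with g(k) = mex{g(k−s) : s ∈ {3, 4}, s ≤ k}:
k:     0  1  2  3  4  5
g(k):  0  0  0  1  1  1
So g(5) = 1.

1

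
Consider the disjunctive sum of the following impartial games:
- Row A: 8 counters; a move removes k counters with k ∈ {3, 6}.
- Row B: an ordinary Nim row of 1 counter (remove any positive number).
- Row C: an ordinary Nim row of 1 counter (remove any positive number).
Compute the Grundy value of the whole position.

2

Build the Grundy sequence for row A with g(k) = mex{g(k−s) : s ∈ {3, 6}, s ≤ k}:
k:     0  1  2  3  4  5  6  7  8
g(k):  0  0  0  1  1  1  2  2  2
So g(8) = 2.
Row B is a plain Nim row of size 1, so its Grundy value is 1.
Row C is a plain Nim row of size 1, so its Grundy value is 1.
By the Sprague-Grundy theorem, the Grundy value of a sum of independent games is the XOR of the component values.
Combined value = 2 ⊕ 1 ⊕ 1 = 2.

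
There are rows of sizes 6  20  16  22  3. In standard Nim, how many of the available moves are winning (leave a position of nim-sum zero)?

3

Bitwise XOR of the heap sizes:
  00110  (6)
  10100  (20)
  10000  (16)
  10110  (22)
  00011  (3)
  -----
  10111  (23)
The overall nim-sum is X = 23. A row of size p has a winning move iff p XOR X < p (reduce it to p XOR X).
  6: 6 XOR 23 = 17 ≥ 6 — no move.
  20: 20 XOR 23 = 3 < 20 — winning move (to 3).
  16: 16 XOR 23 = 7 < 16 — winning move (to 7).
  22: 22 XOR 23 = 1 < 22 — winning move (to 1).
  3: 3 XOR 23 = 20 ≥ 3 — no move.
That gives 3 winning moves.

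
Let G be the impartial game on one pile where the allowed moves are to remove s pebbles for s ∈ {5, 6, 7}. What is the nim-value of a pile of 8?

1

Compute g(0), g(1), … for moves {5, 6, 7}:
g(0) = mex{} = 0
g(1) = mex{} = 0
g(2) = mex{} = 0
g(3) = mex{} = 0
g(4) = mex{} = 0
g(5) = mex{0} = 1
g(6) = mex{0} = 1
g(7) = mex{0} = 1
g(8) = mex{0} = 1
So g(8) = 1.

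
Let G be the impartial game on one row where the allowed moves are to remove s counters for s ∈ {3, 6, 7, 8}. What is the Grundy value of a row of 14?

Grundy values for subtraction set {3, 6, 7, 8}:
k:     0  1  2  3  4  5  6  7  8  9 10 11 12 13 14
g(k):  0  0  0  1  1  1  2  2  2  3  3  0  0  0  1
So g(14) = 1.

1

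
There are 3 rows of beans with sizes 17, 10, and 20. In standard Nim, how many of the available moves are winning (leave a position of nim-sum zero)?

In binary:
  10001  (17)
  01010  (10)
  10100  (20)
  -----
  01111  (15)
The overall nim-sum is X = 15. A row of size p has a winning move iff p XOR X < p (reduce it to p XOR X).
  17: 17 XOR 15 = 30 ≥ 17 — no move.
  10: 10 XOR 15 = 5 < 10 — winning move (to 5).
  20: 20 XOR 15 = 27 ≥ 20 — no move.
That gives 1 winning move.

1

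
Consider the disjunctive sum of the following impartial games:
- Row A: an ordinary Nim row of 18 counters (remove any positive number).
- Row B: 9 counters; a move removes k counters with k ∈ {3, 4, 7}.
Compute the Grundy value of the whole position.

Row A is a plain Nim row of size 18, so its Grundy value is 18.
Grundy values for row B (subtraction set {3, 4, 7}):
g(0) = mex{} = 0
g(1) = mex{} = 0
g(2) = mex{} = 0
g(3) = mex{0} = 1
g(4) = mex{0} = 1
g(5) = mex{0} = 1
g(6) = mex{0,1} = 2
g(7) = mex{0,1} = 2
g(8) = mex{0,1} = 2
g(9) = mex{0,1,2} = 3
So g(9) = 3.
By the Sprague-Grundy theorem, the Grundy value of a sum of independent games is the XOR of the component values.
Combined value = 18 XOR 3 = 17.

17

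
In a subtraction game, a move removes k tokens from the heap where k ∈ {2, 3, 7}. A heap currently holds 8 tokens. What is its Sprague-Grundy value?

Compute g(0), g(1), … for moves {2, 3, 7}:
g(0) = mex{} = 0
g(1) = mex{} = 0
g(2) = mex{0} = 1
g(3) = mex{0} = 1
g(4) = mex{0,1} = 2
g(5) = mex{1} = 0
g(6) = mex{1,2} = 0
g(7) = mex{0,2} = 1
g(8) = mex{0} = 1
So g(8) = 1.

1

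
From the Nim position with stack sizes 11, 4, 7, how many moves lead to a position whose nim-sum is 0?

1

Nim-sum: 11 XOR 4 XOR 7 = 8.
The overall nim-sum is X = 8. A stack of size p has a winning move iff p XOR X < p (reduce it to p XOR X).
  11: 11 XOR 8 = 3 < 11 — winning move (to 3).
  4: 4 XOR 8 = 12 ≥ 4 — no move.
  7: 7 XOR 8 = 15 ≥ 7 — no move.
That gives 1 winning move.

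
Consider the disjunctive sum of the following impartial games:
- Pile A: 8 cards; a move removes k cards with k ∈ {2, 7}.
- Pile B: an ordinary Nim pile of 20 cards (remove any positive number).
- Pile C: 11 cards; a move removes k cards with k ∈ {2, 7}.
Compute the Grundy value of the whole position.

23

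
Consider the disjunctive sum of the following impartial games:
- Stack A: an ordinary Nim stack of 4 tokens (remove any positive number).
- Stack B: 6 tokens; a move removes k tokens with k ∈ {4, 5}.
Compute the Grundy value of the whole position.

Stack A is a plain Nim stack of size 4, so its Grundy value is 4.
Build the Grundy sequence for stack B with g(k) = mex{g(k−s) : s ∈ {4, 5}, s ≤ k}:
k:     0  1  2  3  4  5  6
g(k):  0  0  0  0  1  1  1
So g(6) = 1.
By the Sprague-Grundy theorem, the Grundy value of a sum of independent games is the XOR of the component values.
Combined value = 4 XOR 1 = 5.

5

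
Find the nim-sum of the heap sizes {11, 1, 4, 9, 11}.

12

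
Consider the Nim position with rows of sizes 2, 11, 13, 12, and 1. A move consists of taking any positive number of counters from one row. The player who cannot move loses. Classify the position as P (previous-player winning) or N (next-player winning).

N-position

Compute the nim-sum pairwise:
2 ^ 11 = 9
9 ^ 13 = 4
4 ^ 12 = 8
8 ^ 1 = 9
The nim-sum is 9 ≠ 0, so this is an N-position: the player to move can win.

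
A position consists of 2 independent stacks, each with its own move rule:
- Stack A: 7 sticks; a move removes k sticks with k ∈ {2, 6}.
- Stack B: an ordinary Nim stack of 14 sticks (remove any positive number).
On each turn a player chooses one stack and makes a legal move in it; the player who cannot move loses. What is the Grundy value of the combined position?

Grundy values for stack A (subtraction set {2, 6}):
k:     0  1  2  3  4  5  6  7
g(k):  0  0  1  1  0  0  1  1
So g(7) = 1.
Stack B is a plain Nim stack of size 14, so its Grundy value is 14.
The value of a disjunctive sum is the nim-sum of the parts.
Combined value = 1 XOR 14 = 15.

15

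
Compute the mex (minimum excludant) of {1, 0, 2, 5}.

3

The values 0, 1, 2 are all present; 3 is the first non-negative integer missing from the set.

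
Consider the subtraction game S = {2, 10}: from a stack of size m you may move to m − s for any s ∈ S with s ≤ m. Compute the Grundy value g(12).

0

Compute g(0), g(1), … for moves {2, 10}:
g(0) = mex{} = 0
g(1) = mex{} = 0
g(2) = mex{0} = 1
g(3) = mex{0} = 1
g(4) = mex{1} = 0
g(5) = mex{1} = 0
g(6) = mex{0} = 1
g(7) = mex{0} = 1
g(8) = mex{1} = 0
g(9) = mex{1} = 0
g(10) = mex{0} = 1
g(11) = mex{0} = 1
g(12) = mex{1} = 0
So g(12) = 0.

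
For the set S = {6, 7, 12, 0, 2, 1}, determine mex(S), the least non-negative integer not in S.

3

The values 0, 1, 2 are all present; 3 is the first non-negative integer missing from the set.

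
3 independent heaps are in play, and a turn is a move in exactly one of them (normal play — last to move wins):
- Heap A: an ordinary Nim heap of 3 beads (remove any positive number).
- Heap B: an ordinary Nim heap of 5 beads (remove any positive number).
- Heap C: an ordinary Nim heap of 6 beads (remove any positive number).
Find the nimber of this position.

Heap A is a plain Nim heap of size 3, so its Grundy value is 3.
Heap B is a plain Nim heap of size 5, so its Grundy value is 5.
Heap C is a plain Nim heap of size 6, so its Grundy value is 6.
The value of a disjunctive sum is the nim-sum of the parts.
Combined value = 3 XOR 5 XOR 6 = 0.

0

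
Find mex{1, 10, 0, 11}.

2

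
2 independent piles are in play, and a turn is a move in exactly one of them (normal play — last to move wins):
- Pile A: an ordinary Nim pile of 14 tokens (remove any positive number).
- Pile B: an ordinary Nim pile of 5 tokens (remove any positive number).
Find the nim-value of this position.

11

Pile A is a plain Nim pile of size 14, so its Grundy value is 14.
Pile B is a plain Nim pile of size 5, so its Grundy value is 5.
The value of a disjunctive sum is the nim-sum of the parts.
Combined value = 14 ⊕ 5 = 11.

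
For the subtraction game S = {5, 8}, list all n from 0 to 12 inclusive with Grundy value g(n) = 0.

0, 1, 2, 3, 4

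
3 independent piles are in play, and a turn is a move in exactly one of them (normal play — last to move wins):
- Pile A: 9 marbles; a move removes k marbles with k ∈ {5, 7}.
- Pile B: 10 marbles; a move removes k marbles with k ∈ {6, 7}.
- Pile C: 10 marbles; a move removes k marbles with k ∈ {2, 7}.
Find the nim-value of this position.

0

Build the Grundy sequence for pile A with g(k) = mex{g(k−s) : s ∈ {5, 7}, s ≤ k}:
k:     0  1  2  3  4  5  6  7  8  9
g(k):  0  0  0  0  0  1  1  1  1  1
So g(9) = 1.
Grundy values for pile B (subtraction set {6, 7}):
k:     0  1  2  3  4  5  6  7  8  9 10
g(k):  0  0  0  0  0  0  1  1  1  1  1
So g(10) = 1.
Build the Grundy sequence for pile C with g(k) = mex{g(k−s) : s ∈ {2, 7}, s ≤ k}:
k:     0  1  2  3  4  5  6  7  8  9 10
g(k):  0  0  1  1  0  0  1  1  2  0  0
So g(10) = 0.
By the Sprague-Grundy theorem, the Grundy value of a sum of independent games is the XOR of the component values.
Combined value = 1 ⊕ 1 ⊕ 0 = 0.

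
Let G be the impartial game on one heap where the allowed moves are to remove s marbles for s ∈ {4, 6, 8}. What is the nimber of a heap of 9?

2

Grundy values for subtraction set {4, 6, 8}:
k:     0  1  2  3  4  5  6  7  8  9
g(k):  0  0  0  0  1  1  1  1  2  2
So g(9) = 2.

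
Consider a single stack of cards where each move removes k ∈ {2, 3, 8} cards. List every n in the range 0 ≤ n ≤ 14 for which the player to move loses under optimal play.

0, 1, 5, 6, 10, 11

Compute g(0), g(1), … for moves {2, 3, 8}:
g(0) = mex{} = 0
g(1) = mex{} = 0
g(2) = mex{0} = 1
g(3) = mex{0} = 1
g(4) = mex{0,1} = 2
g(5) = mex{1} = 0
g(6) = mex{1,2} = 0
g(7) = mex{0,2} = 1
g(8) = mex{0} = 1
g(9) = mex{0,1} = 2
g(10) = mex{1} = 0
g(11) = mex{1,2} = 0
g(12) = mex{0,2} = 1
g(13) = mex{0} = 1
g(14) = mex{0,1} = 2
The P-positions (g = 0) in 0..14 are 0, 1, 5, 6, 10, 11.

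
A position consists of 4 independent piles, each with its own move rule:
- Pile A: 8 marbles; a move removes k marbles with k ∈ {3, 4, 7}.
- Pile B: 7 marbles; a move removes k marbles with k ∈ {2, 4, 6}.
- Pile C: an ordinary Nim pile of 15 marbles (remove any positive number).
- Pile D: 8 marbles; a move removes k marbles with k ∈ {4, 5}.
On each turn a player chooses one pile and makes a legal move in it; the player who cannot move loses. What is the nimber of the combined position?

Build the Grundy sequence for pile A with g(k) = mex{g(k−s) : s ∈ {3, 4, 7}, s ≤ k}:
k:     0  1  2  3  4  5  6  7  8
g(k):  0  0  0  1  1  1  2  2  2
So g(8) = 2.
For pile B, compute g(0), g(1), … with moves {2, 4, 6}:
g(0) = mex{} = 0
g(1) = mex{} = 0
g(2) = mex{0} = 1
g(3) = mex{0} = 1
g(4) = mex{0,1} = 2
g(5) = mex{0,1} = 2
g(6) = mex{0,1,2} = 3
g(7) = mex{0,1,2} = 3
So g(7) = 3.
Pile C is a plain Nim pile of size 15, so its Grundy value is 15.
For pile D, compute g(0), g(1), … with moves {4, 5}:
k:     0  1  2  3  4  5  6  7  8
g(k):  0  0  0  0  1  1  1  1  2
So g(8) = 2.
The value of a disjunctive sum is the nim-sum of the parts.
Combined value = 2 XOR 3 XOR 15 XOR 2 = 12.

12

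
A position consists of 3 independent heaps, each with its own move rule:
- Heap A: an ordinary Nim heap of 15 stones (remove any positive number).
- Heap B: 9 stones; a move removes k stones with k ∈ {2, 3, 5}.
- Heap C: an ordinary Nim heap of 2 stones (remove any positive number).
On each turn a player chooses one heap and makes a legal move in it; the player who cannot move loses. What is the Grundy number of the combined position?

12

Heap A is a plain Nim heap of size 15, so its Grundy value is 15.
Grundy values for heap B (subtraction set {2, 3, 5}):
k:     0  1  2  3  4  5  6  7  8  9
g(k):  0  0  1  1  2  2  3  0  0  1
So g(9) = 1.
Heap C is a plain Nim heap of size 2, so its Grundy value is 2.
By the Sprague-Grundy theorem, the Grundy value of a sum of independent games is the XOR of the component values.
Combined value = 15 XOR 1 XOR 2 = 12.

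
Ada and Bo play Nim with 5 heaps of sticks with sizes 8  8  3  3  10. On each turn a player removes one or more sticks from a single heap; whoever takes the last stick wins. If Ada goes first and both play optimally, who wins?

Compute the nim-sum pairwise:
8 XOR 8 = 0
0 XOR 3 = 3
3 XOR 3 = 0
0 XOR 10 = 10
The nim-sum is 10 ≠ 0, so this is an N-position: the player to move can win; Ada has a winning move.

Ada wins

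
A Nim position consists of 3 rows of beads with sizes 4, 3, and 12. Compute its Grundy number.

11

Nim-sum: 4 ⊕ 3 ⊕ 12 = 11.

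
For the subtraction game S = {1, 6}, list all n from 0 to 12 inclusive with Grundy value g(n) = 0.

Build the Grundy sequence with g(k) = mex{g(k−s) : s ∈ {1, 6}, s ≤ k}:
k:     0  1  2  3  4  5  6  7  8  9 10 11 12
g(k):  0  1  0  1  0  1  2  0  1  0  1  0  1
The P-positions (g = 0) in 0..12 are 0, 2, 4, 7, 9, 11.

0, 2, 4, 7, 9, 11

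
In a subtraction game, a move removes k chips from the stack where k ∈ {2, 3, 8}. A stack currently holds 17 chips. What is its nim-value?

Build the Grundy sequence with g(k) = mex{g(k−s) : s ∈ {2, 3, 8}, s ≤ k}:
k:     0  1  2  3  4  5  6  7  8  9 10 11 12 13 14 15 16 17
g(k):  0  0  1  1  2  0  0  1  1  2  0  0  1  1  2  0  0  1
So g(17) = 1.

1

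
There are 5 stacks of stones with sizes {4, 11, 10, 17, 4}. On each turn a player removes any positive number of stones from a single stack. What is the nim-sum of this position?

Nim-sum: 4 ^ 11 ^ 10 ^ 17 ^ 4 = 16.

16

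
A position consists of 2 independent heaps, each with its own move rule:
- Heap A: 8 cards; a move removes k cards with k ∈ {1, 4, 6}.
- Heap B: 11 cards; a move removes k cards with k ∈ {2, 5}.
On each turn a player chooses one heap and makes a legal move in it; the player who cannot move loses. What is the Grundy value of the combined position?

1

Build the Grundy sequence for heap A with g(k) = mex{g(k−s) : s ∈ {1, 4, 6}, s ≤ k}:
g(0) = mex{} = 0
g(1) = mex{0} = 1
g(2) = mex{1} = 0
g(3) = mex{0} = 1
g(4) = mex{0,1} = 2
g(5) = mex{1,2} = 0
g(6) = mex{0} = 1
g(7) = mex{1} = 0
g(8) = mex{0,2} = 1
So g(8) = 1.
Build the Grundy sequence for heap B with g(k) = mex{g(k−s) : s ∈ {2, 5}, s ≤ k}:
g(0) = mex{} = 0
g(1) = mex{} = 0
g(2) = mex{0} = 1
g(3) = mex{0} = 1
g(4) = mex{1} = 0
g(5) = mex{0,1} = 2
g(6) = mex{0} = 1
g(7) = mex{1,2} = 0
g(8) = mex{1} = 0
g(9) = mex{0} = 1
g(10) = mex{0,2} = 1
g(11) = mex{1} = 0
So g(11) = 0.
The value of a disjunctive sum is the nim-sum of the parts.
Combined value = 1 XOR 0 = 1.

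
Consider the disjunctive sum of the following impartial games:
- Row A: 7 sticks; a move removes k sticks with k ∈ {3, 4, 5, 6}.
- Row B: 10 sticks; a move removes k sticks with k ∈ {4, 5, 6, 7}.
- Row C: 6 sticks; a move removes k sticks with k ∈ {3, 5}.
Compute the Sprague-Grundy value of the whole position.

2

Build the Grundy sequence for row A with g(k) = mex{g(k−s) : s ∈ {3, 4, 5, 6}, s ≤ k}:
k:     0  1  2  3  4  5  6  7
g(k):  0  0  0  1  1  1  2  2
So g(7) = 2.
For row B, compute g(0), g(1), … with moves {4, 5, 6, 7}:
k:     0  1  2  3  4  5  6  7  8  9 10
g(k):  0  0  0  0  1  1  1  1  2  2  2
So g(10) = 2.
For row C, compute g(0), g(1), … with moves {3, 5}:
k:     0  1  2  3  4  5  6
g(k):  0  0  0  1  1  1  2
So g(6) = 2.
The value of a disjunctive sum is the nim-sum of the parts.
Combined value = 2 XOR 2 XOR 2 = 2.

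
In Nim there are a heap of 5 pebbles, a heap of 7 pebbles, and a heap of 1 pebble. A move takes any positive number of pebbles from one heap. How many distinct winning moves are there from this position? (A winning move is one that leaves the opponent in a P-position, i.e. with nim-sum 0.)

Compute the nim-sum pairwise:
5 XOR 7 = 2
2 XOR 1 = 3
The overall nim-sum is X = 3. A heap of size p has a winning move iff p XOR X < p (reduce it to p XOR X).
  5: 5 XOR 3 = 6 ≥ 5 — no move.
  7: 7 XOR 3 = 4 < 7 — winning move (to 4).
  1: 1 XOR 3 = 2 ≥ 1 — no move.
That gives 1 winning move.

1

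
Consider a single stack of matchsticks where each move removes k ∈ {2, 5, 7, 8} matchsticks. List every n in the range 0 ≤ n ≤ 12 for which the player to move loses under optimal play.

0, 1, 4, 10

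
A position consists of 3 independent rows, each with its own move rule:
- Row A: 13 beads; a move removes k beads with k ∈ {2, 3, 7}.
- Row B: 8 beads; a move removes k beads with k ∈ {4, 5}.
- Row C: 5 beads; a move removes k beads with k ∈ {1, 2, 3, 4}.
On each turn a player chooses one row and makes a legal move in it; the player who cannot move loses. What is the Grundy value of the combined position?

Grundy values for row A (subtraction set {2, 3, 7}):
k:     0  1  2  3  4  5  6  7  8  9 10 11 12 13
g(k):  0  0  1  1  2  0  0  1  1  2  0  0  1  1
So g(13) = 1.
Grundy values for row B (subtraction set {4, 5}):
k:     0  1  2  3  4  5  6  7  8
g(k):  0  0  0  0  1  1  1  1  2
So g(8) = 2.
Grundy values for row C (subtraction set {1, 2, 3, 4}):
g(0) = mex{} = 0
g(1) = mex{0} = 1
g(2) = mex{0,1} = 2
g(3) = mex{0,1,2} = 3
g(4) = mex{0,1,2,3} = 4
g(5) = mex{1,2,3,4} = 0
So g(5) = 0.
By the Sprague-Grundy theorem, the Grundy value of a sum of independent games is the XOR of the component values.
Combined value = 1 XOR 2 XOR 0 = 3.

3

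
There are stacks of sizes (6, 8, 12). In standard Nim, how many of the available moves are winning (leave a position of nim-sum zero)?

Nim-sum: 6 ⊕ 8 ⊕ 12 = 2.
The overall nim-sum is X = 2. A stack of size p has a winning move iff p XOR X < p (reduce it to p XOR X).
  6: 6 XOR 2 = 4 < 6 — winning move (to 4).
  8: 8 XOR 2 = 10 ≥ 8 — no move.
  12: 12 XOR 2 = 14 ≥ 12 — no move.
That gives 1 winning move.

1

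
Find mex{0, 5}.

1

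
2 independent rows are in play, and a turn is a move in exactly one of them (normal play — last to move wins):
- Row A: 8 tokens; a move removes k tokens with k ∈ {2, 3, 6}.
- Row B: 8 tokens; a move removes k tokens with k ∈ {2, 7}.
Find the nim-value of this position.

Grundy values for row A (subtraction set {2, 3, 6}):
g(0) = mex{} = 0
g(1) = mex{} = 0
g(2) = mex{0} = 1
g(3) = mex{0} = 1
g(4) = mex{0,1} = 2
g(5) = mex{1} = 0
g(6) = mex{0,1,2} = 3
g(7) = mex{0,2} = 1
g(8) = mex{0,1,3} = 2
So g(8) = 2.
Build the Grundy sequence for row B with g(k) = mex{g(k−s) : s ∈ {2, 7}, s ≤ k}:
g(0) = mex{} = 0
g(1) = mex{} = 0
g(2) = mex{0} = 1
g(3) = mex{0} = 1
g(4) = mex{1} = 0
g(5) = mex{1} = 0
g(6) = mex{0} = 1
g(7) = mex{0} = 1
g(8) = mex{0,1} = 2
So g(8) = 2.
The value of a disjunctive sum is the nim-sum of the parts.
Combined value = 2 XOR 2 = 0.

0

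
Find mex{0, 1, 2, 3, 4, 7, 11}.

5

The values 0, 1, 2, 3, 4 are all present; 5 is the first non-negative integer missing from the set.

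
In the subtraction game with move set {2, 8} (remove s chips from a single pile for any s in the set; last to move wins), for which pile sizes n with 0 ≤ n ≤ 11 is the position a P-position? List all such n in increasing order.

Grundy values for subtraction set {2, 8}:
g(0) = mex{} = 0
g(1) = mex{} = 0
g(2) = mex{0} = 1
g(3) = mex{0} = 1
g(4) = mex{1} = 0
g(5) = mex{1} = 0
g(6) = mex{0} = 1
g(7) = mex{0} = 1
g(8) = mex{0,1} = 2
g(9) = mex{0,1} = 2
g(10) = mex{1,2} = 0
g(11) = mex{1,2} = 0
The P-positions (g = 0) in 0..11 are 0, 1, 4, 5, 10, 11.

0, 1, 4, 5, 10, 11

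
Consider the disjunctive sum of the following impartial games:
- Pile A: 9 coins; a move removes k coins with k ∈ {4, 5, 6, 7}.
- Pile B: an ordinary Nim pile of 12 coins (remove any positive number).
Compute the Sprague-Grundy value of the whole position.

14

For pile A, compute g(0), g(1), … with moves {4, 5, 6, 7}:
k:     0  1  2  3  4  5  6  7  8  9
g(k):  0  0  0  0  1  1  1  1  2  2
So g(9) = 2.
Pile B is a plain Nim pile of size 12, so its Grundy value is 12.
By the Sprague-Grundy theorem, the Grundy value of a sum of independent games is the XOR of the component values.
Combined value = 2 XOR 12 = 14.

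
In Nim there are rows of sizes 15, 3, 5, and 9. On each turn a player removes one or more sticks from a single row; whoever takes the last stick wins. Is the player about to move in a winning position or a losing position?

Compute the nim-sum pairwise:
15 ^ 3 = 12
12 ^ 5 = 9
9 ^ 9 = 0
The nim-sum is 0, so this is a P-position: the player to move is in a losing position under optimal play.

Losing position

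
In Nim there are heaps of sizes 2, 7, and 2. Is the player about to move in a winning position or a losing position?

Compute the nim-sum pairwise:
2 ⊕ 7 = 5
5 ⊕ 2 = 7
The nim-sum is 7 ≠ 0, so this is an N-position: the player to move can win.

Winning position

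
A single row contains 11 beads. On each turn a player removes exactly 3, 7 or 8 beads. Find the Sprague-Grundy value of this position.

0

Compute g(0), g(1), … for moves {3, 7, 8}:
g(0) = mex{} = 0
g(1) = mex{} = 0
g(2) = mex{} = 0
g(3) = mex{0} = 1
g(4) = mex{0} = 1
g(5) = mex{0} = 1
g(6) = mex{1} = 0
g(7) = mex{0,1} = 2
g(8) = mex{0,1} = 2
g(9) = mex{0} = 1
g(10) = mex{0,1,2} = 3
g(11) = mex{1,2} = 0
So g(11) = 0.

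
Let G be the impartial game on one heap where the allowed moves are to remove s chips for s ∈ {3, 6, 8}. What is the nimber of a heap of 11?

0

Grundy values for subtraction set {3, 6, 8}:
g(0) = mex{} = 0
g(1) = mex{} = 0
g(2) = mex{} = 0
g(3) = mex{0} = 1
g(4) = mex{0} = 1
g(5) = mex{0} = 1
g(6) = mex{0,1} = 2
g(7) = mex{0,1} = 2
g(8) = mex{0,1} = 2
g(9) = mex{0,1,2} = 3
g(10) = mex{0,1,2} = 3
g(11) = mex{1,2} = 0
So g(11) = 0.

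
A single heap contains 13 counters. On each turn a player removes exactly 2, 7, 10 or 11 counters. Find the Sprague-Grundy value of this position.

Compute g(0), g(1), … for moves {2, 7, 10, 11}:
k:     0  1  2  3  4  5  6  7  8  9 10 11 12 13
g(k):  0  0  1  1  0  0  1  1  2  0  3  1  2  0
So g(13) = 0.

0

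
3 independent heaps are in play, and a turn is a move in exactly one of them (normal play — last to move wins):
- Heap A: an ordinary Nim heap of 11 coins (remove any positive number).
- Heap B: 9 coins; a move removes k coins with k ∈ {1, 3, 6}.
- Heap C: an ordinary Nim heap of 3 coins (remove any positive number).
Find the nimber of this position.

Heap A is a plain Nim heap of size 11, so its Grundy value is 11.
Build the Grundy sequence for heap B with g(k) = mex{g(k−s) : s ∈ {1, 3, 6}, s ≤ k}:
g(0) = mex{} = 0
g(1) = mex{0} = 1
g(2) = mex{1} = 0
g(3) = mex{0} = 1
g(4) = mex{1} = 0
g(5) = mex{0} = 1
g(6) = mex{0,1} = 2
g(7) = mex{0,1,2} = 3
g(8) = mex{0,1,3} = 2
g(9) = mex{1,2} = 0
So g(9) = 0.
Heap C is a plain Nim heap of size 3, so its Grundy value is 3.
By the Sprague-Grundy theorem, the Grundy value of a sum of independent games is the XOR of the component values.
Combined value = 11 XOR 0 XOR 3 = 8.

8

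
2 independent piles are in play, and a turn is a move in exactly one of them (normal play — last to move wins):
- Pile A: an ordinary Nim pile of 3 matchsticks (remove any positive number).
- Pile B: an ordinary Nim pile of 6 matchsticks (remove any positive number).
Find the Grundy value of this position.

5

Pile A is a plain Nim pile of size 3, so its Grundy value is 3.
Pile B is a plain Nim pile of size 6, so its Grundy value is 6.
By the Sprague-Grundy theorem, the Grundy value of a sum of independent games is the XOR of the component values.
Combined value = 3 XOR 6 = 5.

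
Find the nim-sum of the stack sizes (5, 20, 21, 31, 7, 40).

Compute the nim-sum pairwise:
5 ^ 20 = 17
17 ^ 21 = 4
4 ^ 31 = 27
27 ^ 7 = 28
28 ^ 40 = 52

52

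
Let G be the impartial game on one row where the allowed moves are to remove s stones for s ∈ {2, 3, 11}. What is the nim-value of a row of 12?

1

Compute g(0), g(1), … for moves {2, 3, 11}:
k:     0  1  2  3  4  5  6  7  8  9 10 11 12
g(k):  0  0  1  1  2  0  0  1  1  2  0  3  1
So g(12) = 1.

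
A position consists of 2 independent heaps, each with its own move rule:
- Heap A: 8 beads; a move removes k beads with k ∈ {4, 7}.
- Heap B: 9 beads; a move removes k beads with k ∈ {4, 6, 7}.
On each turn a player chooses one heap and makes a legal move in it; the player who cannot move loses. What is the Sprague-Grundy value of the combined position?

0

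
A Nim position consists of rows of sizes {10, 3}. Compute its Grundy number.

Nim-sum: 10 ⊕ 3 = 9.

9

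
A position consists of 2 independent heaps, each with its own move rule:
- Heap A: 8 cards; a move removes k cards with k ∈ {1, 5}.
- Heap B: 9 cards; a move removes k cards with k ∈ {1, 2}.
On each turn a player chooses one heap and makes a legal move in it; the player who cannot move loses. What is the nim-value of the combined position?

0

Grundy values for heap A (subtraction set {1, 5}):
k:     0  1  2  3  4  5  6  7  8
g(k):  0  1  0  1  0  1  0  1  0
So g(8) = 0.
For heap B, compute g(0), g(1), … with moves {1, 2}:
k:     0  1  2  3  4  5  6  7  8  9
g(k):  0  1  2  0  1  2  0  1  2  0
So g(9) = 0.
The value of a disjunctive sum is the nim-sum of the parts.
Combined value = 0 ⊕ 0 = 0.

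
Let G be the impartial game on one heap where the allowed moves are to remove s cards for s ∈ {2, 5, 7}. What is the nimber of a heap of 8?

2

Build the Grundy sequence with g(k) = mex{g(k−s) : s ∈ {2, 5, 7}, s ≤ k}:
k:     0  1  2  3  4  5  6  7  8
g(k):  0  0  1  1  0  2  1  3  2
So g(8) = 2.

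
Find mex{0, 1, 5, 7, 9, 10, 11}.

The values 0, 1 are all present; 2 is the first non-negative integer missing from the set.

2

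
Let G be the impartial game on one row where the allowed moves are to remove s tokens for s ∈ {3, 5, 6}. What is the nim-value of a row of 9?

Build the Grundy sequence with g(k) = mex{g(k−s) : s ∈ {3, 5, 6}, s ≤ k}:
k:     0  1  2  3  4  5  6  7  8  9
g(k):  0  0  0  1  1  1  2  2  2  0
So g(9) = 0.

0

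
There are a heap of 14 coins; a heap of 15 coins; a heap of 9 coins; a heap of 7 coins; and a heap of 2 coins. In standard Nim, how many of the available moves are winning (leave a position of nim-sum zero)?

3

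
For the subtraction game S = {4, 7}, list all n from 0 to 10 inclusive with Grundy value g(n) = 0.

0, 1, 2, 3

Grundy values for subtraction set {4, 7}:
g(0) = mex{} = 0
g(1) = mex{} = 0
g(2) = mex{} = 0
g(3) = mex{} = 0
g(4) = mex{0} = 1
g(5) = mex{0} = 1
g(6) = mex{0} = 1
g(7) = mex{0} = 1
g(8) = mex{0,1} = 2
g(9) = mex{0,1} = 2
g(10) = mex{0,1} = 2
The P-positions (g = 0) in 0..10 are 0, 1, 2, 3.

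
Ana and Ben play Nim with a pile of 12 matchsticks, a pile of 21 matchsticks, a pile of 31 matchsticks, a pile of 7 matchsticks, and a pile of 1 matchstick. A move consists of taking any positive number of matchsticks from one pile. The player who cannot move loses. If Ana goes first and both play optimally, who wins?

Write each in binary and XOR column by column:
  01100  (12)
  10101  (21)
  11111  (31)
  00111  (7)
  00001  (1)
  -----
  00000  (0)
The nim-sum is 0, so this is a P-position: the player to move is in a losing position under optimal play; Ana is about to move from it and so loses — Ben wins.

Ben wins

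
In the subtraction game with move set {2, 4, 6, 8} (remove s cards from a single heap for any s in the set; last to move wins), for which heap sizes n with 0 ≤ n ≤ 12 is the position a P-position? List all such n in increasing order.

0, 1, 10, 11

Compute g(0), g(1), … for moves {2, 4, 6, 8}:
k:     0  1  2  3  4  5  6  7  8  9 10 11 12
g(k):  0  0  1  1  2  2  3  3  4  4  0  0  1
The P-positions (g = 0) in 0..12 are 0, 1, 10, 11.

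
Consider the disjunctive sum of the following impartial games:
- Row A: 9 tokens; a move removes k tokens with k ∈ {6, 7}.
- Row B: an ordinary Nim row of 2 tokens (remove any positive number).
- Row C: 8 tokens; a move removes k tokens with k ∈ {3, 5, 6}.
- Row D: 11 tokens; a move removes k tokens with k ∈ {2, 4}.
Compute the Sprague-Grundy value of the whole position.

Grundy values for row A (subtraction set {6, 7}):
g(0) = mex{} = 0
g(1) = mex{} = 0
g(2) = mex{} = 0
g(3) = mex{} = 0
g(4) = mex{} = 0
g(5) = mex{} = 0
g(6) = mex{0} = 1
g(7) = mex{0} = 1
g(8) = mex{0} = 1
g(9) = mex{0} = 1
So g(9) = 1.
Row B is a plain Nim row of size 2, so its Grundy value is 2.
Grundy values for row C (subtraction set {3, 5, 6}):
k:     0  1  2  3  4  5  6  7  8
g(k):  0  0  0  1  1  1  2  2  2
So g(8) = 2.
For row D, compute g(0), g(1), … with moves {2, 4}:
k:     0  1  2  3  4  5  6  7  8  9 10 11
g(k):  0  0  1  1  2  2  0  0  1  1  2  2
So g(11) = 2.
The value of a disjunctive sum is the nim-sum of the parts.
Combined value = 1 ⊕ 2 ⊕ 2 ⊕ 2 = 3.

3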